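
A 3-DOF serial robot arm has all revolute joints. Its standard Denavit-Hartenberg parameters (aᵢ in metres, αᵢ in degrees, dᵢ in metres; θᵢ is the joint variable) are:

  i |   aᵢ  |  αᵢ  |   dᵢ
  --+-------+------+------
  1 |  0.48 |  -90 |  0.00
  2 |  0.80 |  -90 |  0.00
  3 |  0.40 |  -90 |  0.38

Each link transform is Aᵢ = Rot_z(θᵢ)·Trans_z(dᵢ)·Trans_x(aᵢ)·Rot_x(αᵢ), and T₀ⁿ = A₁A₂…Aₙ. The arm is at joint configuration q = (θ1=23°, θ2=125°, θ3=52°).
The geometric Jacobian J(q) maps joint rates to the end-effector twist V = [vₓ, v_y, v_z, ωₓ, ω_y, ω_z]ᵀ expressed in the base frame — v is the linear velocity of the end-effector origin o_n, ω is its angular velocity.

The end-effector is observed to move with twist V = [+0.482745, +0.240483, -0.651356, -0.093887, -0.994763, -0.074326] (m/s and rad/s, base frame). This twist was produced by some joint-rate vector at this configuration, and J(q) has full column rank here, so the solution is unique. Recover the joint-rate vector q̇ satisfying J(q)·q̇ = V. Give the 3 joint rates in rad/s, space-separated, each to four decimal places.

o_n = [-0.2739, -0.4587, -0.6391]
J₁: ẑ×o_n = [0.4587, -0.2739, 0.0000], ω = ẑ
J2: z=[-0.3907, 0.9205, 0.0000] o=[0.4418, 0.1876, 0.0000] → [-0.5883, -0.2497, 0.9114, -0.3907, 0.9205, 0.0000]
J3: z=[-0.7540, -0.3201, 0.5736] o=[0.0195, 0.0083, -0.6553] → [0.2626, -0.1560, 0.2582, -0.7540, -0.3201, 0.5736]
q̇ = J⁺·V = [-0.4070, -0.8790, 0.5800]

-0.4070 -0.8790 0.5800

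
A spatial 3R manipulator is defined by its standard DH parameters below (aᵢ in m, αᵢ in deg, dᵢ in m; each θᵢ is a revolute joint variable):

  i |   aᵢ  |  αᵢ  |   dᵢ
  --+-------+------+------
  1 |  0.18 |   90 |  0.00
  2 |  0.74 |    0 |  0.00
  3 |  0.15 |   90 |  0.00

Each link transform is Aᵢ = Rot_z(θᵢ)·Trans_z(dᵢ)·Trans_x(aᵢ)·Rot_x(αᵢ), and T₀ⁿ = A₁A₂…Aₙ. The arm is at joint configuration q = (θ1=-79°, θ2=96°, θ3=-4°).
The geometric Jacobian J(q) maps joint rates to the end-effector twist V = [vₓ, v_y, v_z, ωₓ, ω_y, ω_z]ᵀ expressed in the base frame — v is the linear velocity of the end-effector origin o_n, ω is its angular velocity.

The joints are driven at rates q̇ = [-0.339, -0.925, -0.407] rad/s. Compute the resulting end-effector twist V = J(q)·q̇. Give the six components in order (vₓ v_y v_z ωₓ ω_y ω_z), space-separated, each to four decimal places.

o_n = [0.0186, -0.0956, 0.8859]
J₁: ẑ×o_n = [0.0956, 0.0186, -0.0000], ω = ẑ
J2: z=[-0.9816, -0.1908, 0.0000] o=[0.0343, -0.1767, 0.0000] → [-0.1690, 0.8696, -0.0826, -0.9816, -0.1908, 0.0000]
J3: z=[-0.9816, -0.1908, 0.0000] o=[0.0196, -0.1008, 0.7359] → [-0.0286, 0.1472, -0.0052, -0.9816, -0.1908, 0.0000]
V = J·q̇ = [0.1356, -0.8706, 0.0785, 1.3075, 0.2542, -0.3390]

0.1356 -0.8706 0.0785 1.3075 0.2542 -0.3390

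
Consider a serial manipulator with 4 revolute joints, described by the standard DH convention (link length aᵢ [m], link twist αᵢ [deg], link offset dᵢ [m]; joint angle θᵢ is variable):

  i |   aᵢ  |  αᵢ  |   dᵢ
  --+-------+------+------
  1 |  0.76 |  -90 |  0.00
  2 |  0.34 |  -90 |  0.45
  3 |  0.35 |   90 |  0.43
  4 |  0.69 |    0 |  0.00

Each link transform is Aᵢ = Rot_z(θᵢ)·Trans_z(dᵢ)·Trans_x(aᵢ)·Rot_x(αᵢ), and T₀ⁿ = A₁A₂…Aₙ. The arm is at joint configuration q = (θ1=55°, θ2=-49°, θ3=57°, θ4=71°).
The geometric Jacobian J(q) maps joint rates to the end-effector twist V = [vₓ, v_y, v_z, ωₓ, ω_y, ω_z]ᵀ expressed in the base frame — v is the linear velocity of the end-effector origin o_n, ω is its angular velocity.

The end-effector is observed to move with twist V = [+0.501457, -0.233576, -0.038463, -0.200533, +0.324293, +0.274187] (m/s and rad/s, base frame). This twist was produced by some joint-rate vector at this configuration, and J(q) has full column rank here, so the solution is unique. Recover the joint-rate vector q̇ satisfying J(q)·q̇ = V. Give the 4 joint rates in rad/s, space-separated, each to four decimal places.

o_n = [1.1763, 1.6243, -0.2173]
J₁: ẑ×o_n = [-1.6243, 1.1763, 0.0000], ω = ẑ
J2: z=[-0.8192, 0.5736, 0.0000] o=[0.4359, 0.6226, 0.0000] → [-0.1246, -0.1780, -1.2453, -0.8192, 0.5736, 0.0000]
J3: z=[0.4329, 0.6182, -0.6561] o=[0.1952, 1.0634, 0.2566] → [0.0750, -0.4385, -0.3637, 0.4329, 0.6182, -0.6561]
J4: z=[-0.1306, 0.7631, 0.6330] o=[0.6936, 1.2633, 0.1184] → [-0.4847, 0.2618, -0.4155, -0.1306, 0.7631, 0.6330]
q̇ = J⁺·V = [-0.5850, -0.1350, -0.4500, 0.8910]

-0.5850 -0.1350 -0.4500 0.8910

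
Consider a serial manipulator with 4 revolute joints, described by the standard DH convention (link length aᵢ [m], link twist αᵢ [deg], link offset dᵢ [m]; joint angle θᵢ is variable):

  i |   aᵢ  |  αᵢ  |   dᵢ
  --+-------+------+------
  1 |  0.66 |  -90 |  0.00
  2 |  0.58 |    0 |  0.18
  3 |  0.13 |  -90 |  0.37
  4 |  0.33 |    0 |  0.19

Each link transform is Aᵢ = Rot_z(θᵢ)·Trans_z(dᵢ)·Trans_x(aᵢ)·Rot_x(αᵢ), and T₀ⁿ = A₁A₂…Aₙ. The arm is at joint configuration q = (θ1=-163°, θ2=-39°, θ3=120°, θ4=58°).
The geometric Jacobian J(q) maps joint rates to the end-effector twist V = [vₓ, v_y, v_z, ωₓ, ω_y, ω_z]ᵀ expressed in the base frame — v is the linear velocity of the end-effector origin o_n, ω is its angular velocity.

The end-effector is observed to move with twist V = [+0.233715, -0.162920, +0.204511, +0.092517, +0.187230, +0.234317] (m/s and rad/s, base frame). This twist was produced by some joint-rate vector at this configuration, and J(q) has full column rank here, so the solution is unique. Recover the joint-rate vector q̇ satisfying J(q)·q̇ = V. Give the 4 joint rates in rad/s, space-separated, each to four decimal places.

0.2570 -0.4120 0.2600 0.1450

o_n = [-0.8494, -0.5422, 0.0342]
J₁: ẑ×o_n = [0.5422, -0.8494, 0.0000], ω = ẑ
J2: z=[0.2924, -0.9563, 0.0000] o=[-0.6312, -0.1930, 0.0000] → [-0.0327, -0.0100, -0.3108, 0.2924, -0.9563, 0.0000]
J3: z=[0.2924, -0.9563, 0.0000] o=[-1.0096, -0.4969, 0.3650] → [0.3164, 0.0967, 0.1400, 0.2924, -0.9563, 0.0000]
J4: z=[0.9445, 0.2888, -0.1564] o=[-0.9209, -0.8567, 0.2366] → [-0.0093, 0.1800, 0.2764, 0.9445, 0.2888, -0.1564]
q̇ = J⁺·V = [0.2570, -0.4120, 0.2600, 0.1450]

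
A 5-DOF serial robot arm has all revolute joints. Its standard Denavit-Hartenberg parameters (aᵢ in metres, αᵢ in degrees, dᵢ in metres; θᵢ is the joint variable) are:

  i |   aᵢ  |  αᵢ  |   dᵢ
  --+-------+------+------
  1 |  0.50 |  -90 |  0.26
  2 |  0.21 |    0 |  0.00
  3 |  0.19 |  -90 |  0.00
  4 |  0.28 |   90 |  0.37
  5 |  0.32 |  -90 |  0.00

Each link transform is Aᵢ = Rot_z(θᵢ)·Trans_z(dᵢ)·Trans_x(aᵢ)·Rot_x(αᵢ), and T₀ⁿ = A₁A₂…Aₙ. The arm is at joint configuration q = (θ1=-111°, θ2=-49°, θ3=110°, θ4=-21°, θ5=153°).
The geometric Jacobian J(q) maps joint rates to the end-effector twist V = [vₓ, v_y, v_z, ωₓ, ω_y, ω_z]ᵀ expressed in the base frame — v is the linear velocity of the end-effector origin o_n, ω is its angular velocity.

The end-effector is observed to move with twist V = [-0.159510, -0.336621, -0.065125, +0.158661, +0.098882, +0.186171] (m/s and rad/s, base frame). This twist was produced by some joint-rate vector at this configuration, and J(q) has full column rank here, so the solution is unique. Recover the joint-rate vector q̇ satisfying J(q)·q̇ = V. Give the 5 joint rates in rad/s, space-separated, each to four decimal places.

o_n = [-0.1009, -0.2578, 0.0067]
J₁: ẑ×o_n = [0.2578, -0.1009, 0.0000], ω = ẑ
J2: z=[0.9336, -0.3584, 0.0000] o=[-0.1792, -0.4668, 0.2600] → [0.0908, 0.2365, 0.2231, 0.9336, -0.3584, 0.0000]
J3: z=[0.9336, -0.3584, 0.0000] o=[-0.2286, -0.5954, 0.4185] → [0.1476, 0.3845, 0.3609, 0.9336, -0.3584, 0.0000]
J4: z=[0.3134, 0.8165, -0.4848] o=[-0.2616, -0.6814, 0.2523] → [0.0048, -0.0009, 0.0016, 0.3134, 0.8165, -0.4848]
J5: z=[0.9338, -0.1724, 0.3134] o=[-0.0973, -0.5336, -0.1557] → [-0.1144, -0.1528, 0.2569, 0.9338, -0.1724, 0.3134]
q̇ = J⁺·V = [0.0140, 0.4070, -0.8750, 0.0470, 0.6220]

0.0140 0.4070 -0.8750 0.0470 0.6220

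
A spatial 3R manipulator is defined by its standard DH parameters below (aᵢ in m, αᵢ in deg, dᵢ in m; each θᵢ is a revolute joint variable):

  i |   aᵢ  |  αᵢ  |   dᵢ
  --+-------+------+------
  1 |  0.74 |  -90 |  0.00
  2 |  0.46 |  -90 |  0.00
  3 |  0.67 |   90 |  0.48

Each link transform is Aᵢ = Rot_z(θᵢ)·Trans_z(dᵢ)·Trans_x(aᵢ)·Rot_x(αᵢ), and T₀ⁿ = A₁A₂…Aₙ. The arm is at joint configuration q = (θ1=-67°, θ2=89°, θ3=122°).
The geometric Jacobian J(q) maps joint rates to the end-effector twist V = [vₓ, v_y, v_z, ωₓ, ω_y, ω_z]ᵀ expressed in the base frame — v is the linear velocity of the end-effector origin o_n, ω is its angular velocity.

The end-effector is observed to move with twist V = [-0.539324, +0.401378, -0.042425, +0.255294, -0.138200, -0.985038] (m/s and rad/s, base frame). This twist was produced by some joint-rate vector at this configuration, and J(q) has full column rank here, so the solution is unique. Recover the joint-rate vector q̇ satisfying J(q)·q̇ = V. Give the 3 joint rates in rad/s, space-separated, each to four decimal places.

-0.9890 0.1810 -0.2270

o_n = [-0.4207, -0.4631, -0.1133]
J₁: ẑ×o_n = [0.4631, -0.4207, 0.0000], ω = ẑ
J2: z=[0.9205, 0.3907, 0.0000] o=[0.2891, -0.6812, 0.0000] → [-0.0443, 0.1043, 0.4781, 0.9205, 0.3907, 0.0000]
J3: z=[-0.3907, 0.9204, -0.0175] o=[0.2923, -0.6886, -0.4599] → [0.3229, 0.1479, 0.5681, -0.3907, 0.9204, -0.0175]
q̇ = J⁺·V = [-0.9890, 0.1810, -0.2270]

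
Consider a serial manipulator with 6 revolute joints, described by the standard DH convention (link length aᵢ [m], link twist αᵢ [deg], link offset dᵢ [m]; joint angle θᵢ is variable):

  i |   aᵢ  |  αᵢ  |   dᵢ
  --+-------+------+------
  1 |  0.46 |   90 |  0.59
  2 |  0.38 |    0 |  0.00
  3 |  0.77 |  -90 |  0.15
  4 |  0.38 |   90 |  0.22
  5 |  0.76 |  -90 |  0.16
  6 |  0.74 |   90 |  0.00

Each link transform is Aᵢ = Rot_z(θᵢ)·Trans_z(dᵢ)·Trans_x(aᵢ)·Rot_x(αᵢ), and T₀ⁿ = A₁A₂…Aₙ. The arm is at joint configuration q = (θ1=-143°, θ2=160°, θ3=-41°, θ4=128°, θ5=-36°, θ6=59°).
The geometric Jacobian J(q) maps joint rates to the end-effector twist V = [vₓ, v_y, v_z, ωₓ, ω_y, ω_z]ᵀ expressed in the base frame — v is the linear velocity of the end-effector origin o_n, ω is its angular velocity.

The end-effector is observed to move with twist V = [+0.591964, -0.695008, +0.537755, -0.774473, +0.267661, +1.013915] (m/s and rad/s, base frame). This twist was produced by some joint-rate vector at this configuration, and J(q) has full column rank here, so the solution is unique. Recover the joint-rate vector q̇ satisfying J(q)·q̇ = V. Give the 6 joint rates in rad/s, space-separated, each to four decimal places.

o_n = [-0.2023, -0.8848, 0.5833]
J₁: ẑ×o_n = [0.8848, -0.2023, 0.0000], ω = ẑ
J2: z=[-0.6018, 0.7986, 0.0000] o=[-0.3674, -0.2768, 0.5900] → [-0.0053, -0.0040, 0.2340, -0.6018, 0.7986, 0.0000]
J3: z=[-0.6018, 0.7986, 0.0000] o=[-0.0822, -0.0619, 0.7200] → [-0.1091, -0.0822, 0.5911, -0.6018, 0.7986, 0.0000]
J4: z=[0.6985, 0.5264, -0.4848] o=[0.1257, 0.2825, 1.3934] → [-0.9923, 0.7248, -0.6428, 0.6985, 0.5264, -0.4848]
J5: z=[0.6756, -0.2618, 0.6892] o=[0.3690, 0.0909, 1.0821] → [0.8031, -0.0567, -0.8087, 0.6756, -0.2618, 0.6892]
J6: z=[0.7037, -0.0497, -0.7087] o=[0.3101, -0.6835, 1.0779] → [-0.1181, 0.7111, -0.1671, 0.7037, -0.0497, -0.7087]
q̇ = J⁺·V = [0.5300, -0.2770, 0.6600, -0.1420, -0.0240, -0.6090]

0.5300 -0.2770 0.6600 -0.1420 -0.0240 -0.6090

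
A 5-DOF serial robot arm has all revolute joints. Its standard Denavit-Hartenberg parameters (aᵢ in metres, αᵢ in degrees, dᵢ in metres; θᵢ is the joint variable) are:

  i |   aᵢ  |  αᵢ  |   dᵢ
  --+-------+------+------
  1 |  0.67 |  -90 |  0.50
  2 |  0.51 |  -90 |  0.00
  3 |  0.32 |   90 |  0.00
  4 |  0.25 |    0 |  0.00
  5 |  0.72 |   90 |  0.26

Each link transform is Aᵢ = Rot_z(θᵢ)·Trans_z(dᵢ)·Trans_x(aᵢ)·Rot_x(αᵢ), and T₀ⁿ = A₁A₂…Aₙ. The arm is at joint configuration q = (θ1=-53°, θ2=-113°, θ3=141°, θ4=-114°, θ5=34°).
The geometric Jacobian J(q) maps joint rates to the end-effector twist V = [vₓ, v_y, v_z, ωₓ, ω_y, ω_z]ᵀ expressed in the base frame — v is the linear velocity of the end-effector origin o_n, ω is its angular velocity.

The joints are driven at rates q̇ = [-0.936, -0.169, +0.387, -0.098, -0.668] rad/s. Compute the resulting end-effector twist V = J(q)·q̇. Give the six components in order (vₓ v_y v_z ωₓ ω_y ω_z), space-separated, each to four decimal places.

0.2300 0.8998 0.0494 0.6682 -0.1784 -1.2285

o_n = [-0.5457, 0.0294, 0.5082]
J₁: ẑ×o_n = [-0.0294, -0.5457, 0.0000], ω = ẑ
J2: z=[0.7986, 0.6018, 0.0000] o=[0.4032, -0.5351, 0.5000] → [0.0049, -0.0065, 1.0219, 0.7986, 0.6018, 0.0000]
J3: z=[0.5540, -0.7351, 0.3907] o=[0.2833, -0.3759, 0.9695] → [0.1807, -0.0684, -0.3849, 0.5540, -0.7351, 0.3907]
J4: z=[-0.7686, -0.2713, 0.5793] o=[0.1809, -0.5747, 0.7405] → [-0.2869, -0.5995, -0.6615, -0.7686, -0.2713, 0.5793]
J5: z=[-0.7686, -0.2713, 0.5793] o=[0.0869, -0.3437, 0.7240] → [-0.1575, -0.5324, -0.4584, -0.7686, -0.2713, 0.5793]
V = J·q̇ = [0.2300, 0.8998, 0.0494, 0.6682, -0.1784, -1.2285]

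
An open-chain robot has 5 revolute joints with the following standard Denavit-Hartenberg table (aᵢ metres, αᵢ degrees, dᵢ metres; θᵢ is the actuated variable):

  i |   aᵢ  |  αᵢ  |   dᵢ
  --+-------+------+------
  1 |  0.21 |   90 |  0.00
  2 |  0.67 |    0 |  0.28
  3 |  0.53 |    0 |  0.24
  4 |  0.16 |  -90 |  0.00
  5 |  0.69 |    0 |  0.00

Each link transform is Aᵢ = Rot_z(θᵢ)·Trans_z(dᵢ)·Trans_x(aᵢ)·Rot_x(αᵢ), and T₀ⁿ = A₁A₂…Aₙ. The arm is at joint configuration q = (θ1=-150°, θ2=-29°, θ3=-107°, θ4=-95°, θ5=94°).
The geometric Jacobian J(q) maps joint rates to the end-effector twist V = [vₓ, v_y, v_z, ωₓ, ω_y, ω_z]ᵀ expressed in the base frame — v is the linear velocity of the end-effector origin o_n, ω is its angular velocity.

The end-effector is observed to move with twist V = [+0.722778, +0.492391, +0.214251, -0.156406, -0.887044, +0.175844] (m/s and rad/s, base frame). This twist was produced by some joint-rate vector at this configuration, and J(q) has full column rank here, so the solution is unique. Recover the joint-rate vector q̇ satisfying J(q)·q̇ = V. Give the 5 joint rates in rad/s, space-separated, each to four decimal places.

-0.2930 -0.9920 0.0780 0.2240 -0.7450

o_n = [-0.2141, -0.3179, -0.6061]
J₁: ẑ×o_n = [0.3179, -0.2141, 0.0000], ω = ẑ
J2: z=[-0.5000, 0.8660, 0.0000] o=[-0.1819, -0.1050, 0.0000] → [-0.5249, -0.3030, 0.1343, -0.5000, 0.8660, 0.0000]
J3: z=[-0.5000, 0.8660, 0.0000] o=[-0.8294, -0.1555, -0.3248] → [-0.2436, -0.1406, -0.4517, -0.5000, 0.8660, 0.0000]
J4: z=[-0.5000, 0.8660, 0.0000] o=[-0.6192, 0.2430, -0.6930] → [0.0753, 0.0435, -0.0704, -0.5000, 0.8660, 0.0000]
J5: z=[0.6730, 0.3886, -0.6293] o=[-0.5320, 0.2933, -0.5686] → [-0.3992, -0.1749, -0.5349, 0.6730, 0.3886, -0.6293]
q̇ = J⁺·V = [-0.2930, -0.9920, 0.0780, 0.2240, -0.7450]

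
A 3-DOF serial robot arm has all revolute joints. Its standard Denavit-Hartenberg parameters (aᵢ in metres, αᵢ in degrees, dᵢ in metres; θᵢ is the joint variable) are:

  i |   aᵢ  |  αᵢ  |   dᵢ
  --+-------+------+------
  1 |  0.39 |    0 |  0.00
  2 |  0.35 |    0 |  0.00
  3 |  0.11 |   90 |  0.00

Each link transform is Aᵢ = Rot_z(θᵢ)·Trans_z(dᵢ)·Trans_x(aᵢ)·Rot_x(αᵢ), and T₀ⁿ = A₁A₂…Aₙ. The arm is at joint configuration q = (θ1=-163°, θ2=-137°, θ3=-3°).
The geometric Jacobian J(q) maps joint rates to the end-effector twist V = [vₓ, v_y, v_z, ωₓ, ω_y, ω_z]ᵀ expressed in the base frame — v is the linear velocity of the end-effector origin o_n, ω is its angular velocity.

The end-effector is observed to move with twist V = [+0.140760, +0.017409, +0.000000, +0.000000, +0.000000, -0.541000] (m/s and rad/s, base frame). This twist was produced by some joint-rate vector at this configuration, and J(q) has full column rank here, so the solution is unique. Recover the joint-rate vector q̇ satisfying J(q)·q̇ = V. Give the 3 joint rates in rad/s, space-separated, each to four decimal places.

o_n = [-0.1380, 0.2813, 0.0000]
J₁: ẑ×o_n = [-0.2813, -0.1380, 0.0000], ω = ẑ
J2: z=[0.0000, 0.0000, 1.0000] o=[-0.3730, -0.1140, 0.0000] → [-0.3954, 0.2349, 0.0000, 0.0000, 0.0000, 1.0000]
J3: z=[0.0000, 0.0000, 1.0000] o=[-0.1980, 0.1891, 0.0000] → [-0.0923, 0.0599, 0.0000, 0.0000, 0.0000, 1.0000]
q̇ = J⁺·V = [-0.3330, -0.0920, -0.1160]

-0.3330 -0.0920 -0.1160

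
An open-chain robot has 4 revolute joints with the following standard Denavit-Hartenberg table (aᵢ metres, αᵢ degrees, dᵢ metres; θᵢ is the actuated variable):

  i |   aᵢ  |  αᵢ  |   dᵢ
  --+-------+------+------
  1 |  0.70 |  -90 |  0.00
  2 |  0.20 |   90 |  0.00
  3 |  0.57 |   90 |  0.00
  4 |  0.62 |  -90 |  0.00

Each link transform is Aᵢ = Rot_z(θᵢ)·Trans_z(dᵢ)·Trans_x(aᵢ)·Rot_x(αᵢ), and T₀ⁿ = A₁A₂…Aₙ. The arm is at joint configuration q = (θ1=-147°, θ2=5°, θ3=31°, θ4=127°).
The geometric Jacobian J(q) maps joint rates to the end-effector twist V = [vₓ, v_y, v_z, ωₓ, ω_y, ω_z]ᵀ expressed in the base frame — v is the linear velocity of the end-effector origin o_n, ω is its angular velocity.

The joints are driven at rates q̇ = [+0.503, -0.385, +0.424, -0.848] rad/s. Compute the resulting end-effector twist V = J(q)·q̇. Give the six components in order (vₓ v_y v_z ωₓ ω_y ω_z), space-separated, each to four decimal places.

0.3647 -0.7723 0.4456 0.5201 -0.0699 0.9635

o_n = [-0.8761, -0.6899, 0.4611]
J₁: ẑ×o_n = [0.6899, -0.8761, 0.0000], ω = ẑ
J2: z=[0.5446, -0.8387, 0.0000] o=[-0.5871, -0.3812, 0.0000] → [-0.3867, -0.2511, -0.4105, 0.5446, -0.8387, 0.0000]
J3: z=[-0.0731, -0.0475, 0.9962] o=[-0.7542, -0.4898, -0.0174] → [0.1766, -0.0865, 0.0088, -0.0731, -0.0475, 0.9962]
J4: z=[-0.8972, 0.4394, -0.0449] o=[-1.0025, -1.0011, -0.0600] → [0.2430, 0.4619, -0.3347, -0.8972, 0.4394, -0.0449]
V = J·q̇ = [0.3647, -0.7723, 0.4456, 0.5201, -0.0699, 0.9635]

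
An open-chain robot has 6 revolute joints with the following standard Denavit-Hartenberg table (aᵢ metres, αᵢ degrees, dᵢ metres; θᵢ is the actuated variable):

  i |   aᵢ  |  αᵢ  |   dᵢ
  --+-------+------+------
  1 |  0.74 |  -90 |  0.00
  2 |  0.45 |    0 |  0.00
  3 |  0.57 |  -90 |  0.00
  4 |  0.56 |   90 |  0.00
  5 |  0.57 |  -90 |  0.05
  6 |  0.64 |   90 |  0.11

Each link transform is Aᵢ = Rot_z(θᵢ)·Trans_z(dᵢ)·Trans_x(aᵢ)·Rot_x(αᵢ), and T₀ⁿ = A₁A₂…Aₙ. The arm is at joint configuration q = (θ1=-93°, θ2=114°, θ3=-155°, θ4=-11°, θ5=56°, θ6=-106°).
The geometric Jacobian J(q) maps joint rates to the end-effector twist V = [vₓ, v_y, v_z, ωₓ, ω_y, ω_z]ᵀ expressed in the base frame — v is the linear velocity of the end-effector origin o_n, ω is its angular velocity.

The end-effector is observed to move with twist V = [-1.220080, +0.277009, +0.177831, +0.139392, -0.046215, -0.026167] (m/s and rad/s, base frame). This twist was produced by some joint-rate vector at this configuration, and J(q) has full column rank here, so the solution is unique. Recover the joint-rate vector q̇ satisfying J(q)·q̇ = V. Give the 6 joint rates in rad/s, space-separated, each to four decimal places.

-0.7040 0.7480 -0.7790 -0.1500 0.0790 -0.6010

o_n = [0.6967, -1.6949, 0.0306]
J₁: ẑ×o_n = [1.6949, 0.6967, -0.0000], ω = ẑ
J2: z=[0.9986, -0.0523, 0.0000] o=[-0.0387, -0.7390, 0.0000] → [-0.0016, -0.0305, -0.9162, 0.9986, -0.0523, 0.0000]
J3: z=[0.9986, -0.0523, 0.0000] o=[-0.0291, -0.5562, -0.4111] → [-0.0231, -0.4410, -1.0992, 0.9986, -0.0523, 0.0000]
J4: z=[-0.0343, -0.6552, -0.7547] o=[-0.0517, -0.9858, -0.0371] → [-0.5795, -0.5625, 0.5146, -0.0343, -0.6552, -0.7547]
J5: z=[0.9878, 0.0924, -0.1252] o=[0.0333, -1.4057, 0.3235] → [-0.0633, 0.2063, -0.3470, 0.9878, 0.0924, -0.1252]
J6: z=[-0.1450, 0.2553, -0.9559] o=[0.1149, -1.9497, 0.1659] → [0.2090, -0.5758, -0.1855, -0.1450, 0.2553, -0.9559]
q̇ = J⁺·V = [-0.7040, 0.7480, -0.7790, -0.1500, 0.0790, -0.6010]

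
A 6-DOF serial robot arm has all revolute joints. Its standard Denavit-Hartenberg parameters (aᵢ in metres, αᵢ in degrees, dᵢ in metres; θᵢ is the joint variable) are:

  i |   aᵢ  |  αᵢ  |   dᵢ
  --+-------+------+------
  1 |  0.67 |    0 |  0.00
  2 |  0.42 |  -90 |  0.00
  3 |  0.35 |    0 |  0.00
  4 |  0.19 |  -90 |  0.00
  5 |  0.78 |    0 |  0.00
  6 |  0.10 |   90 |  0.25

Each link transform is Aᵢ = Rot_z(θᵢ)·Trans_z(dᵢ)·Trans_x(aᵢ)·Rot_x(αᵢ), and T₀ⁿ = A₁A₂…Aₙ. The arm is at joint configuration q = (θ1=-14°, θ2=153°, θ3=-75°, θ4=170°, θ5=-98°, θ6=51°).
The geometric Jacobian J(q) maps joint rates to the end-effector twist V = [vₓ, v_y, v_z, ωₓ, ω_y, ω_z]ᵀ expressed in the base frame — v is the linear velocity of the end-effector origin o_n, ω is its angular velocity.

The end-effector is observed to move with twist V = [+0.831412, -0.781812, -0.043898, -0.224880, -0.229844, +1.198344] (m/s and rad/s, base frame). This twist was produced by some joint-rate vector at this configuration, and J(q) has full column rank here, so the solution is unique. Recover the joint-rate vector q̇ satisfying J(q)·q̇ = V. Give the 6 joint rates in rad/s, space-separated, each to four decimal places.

0.4710 0.7290 -0.6270 0.9480 0.2420 -0.2610

o_n = [-0.0922, -0.6372, 0.2108]
J₁: ẑ×o_n = [0.6372, -0.0922, 0.0000], ω = ẑ
J2: z=[0.0000, 0.0000, 1.0000] o=[0.6501, -0.1621, 0.0000] → [0.4751, -0.7423, 0.0000, 0.0000, 0.0000, 1.0000]
J3: z=[-0.6561, -0.7547, 0.0000] o=[0.3331, 0.1135, 0.0000] → [-0.1591, 0.1383, 0.1715, -0.6561, -0.7547, 0.0000]
J4: z=[-0.6561, -0.7547, 0.0000] o=[0.2648, 0.1729, 0.3381] → [0.0961, -0.0835, 0.2621, -0.6561, -0.7547, 0.0000]
J5: z=[0.7518, -0.6536, 0.0872] o=[0.2773, 0.1620, 0.1488] → [0.0291, -0.0788, -0.8423, 0.7518, -0.6536, 0.0872]
J6: z=[0.7518, -0.6536, 0.0872] o=[-0.2366, -0.4147, 0.2569] → [0.0496, 0.0473, -0.0729, 0.7518, -0.6536, 0.0872]
q̇ = J⁺·V = [0.4710, 0.7290, -0.6270, 0.9480, 0.2420, -0.2610]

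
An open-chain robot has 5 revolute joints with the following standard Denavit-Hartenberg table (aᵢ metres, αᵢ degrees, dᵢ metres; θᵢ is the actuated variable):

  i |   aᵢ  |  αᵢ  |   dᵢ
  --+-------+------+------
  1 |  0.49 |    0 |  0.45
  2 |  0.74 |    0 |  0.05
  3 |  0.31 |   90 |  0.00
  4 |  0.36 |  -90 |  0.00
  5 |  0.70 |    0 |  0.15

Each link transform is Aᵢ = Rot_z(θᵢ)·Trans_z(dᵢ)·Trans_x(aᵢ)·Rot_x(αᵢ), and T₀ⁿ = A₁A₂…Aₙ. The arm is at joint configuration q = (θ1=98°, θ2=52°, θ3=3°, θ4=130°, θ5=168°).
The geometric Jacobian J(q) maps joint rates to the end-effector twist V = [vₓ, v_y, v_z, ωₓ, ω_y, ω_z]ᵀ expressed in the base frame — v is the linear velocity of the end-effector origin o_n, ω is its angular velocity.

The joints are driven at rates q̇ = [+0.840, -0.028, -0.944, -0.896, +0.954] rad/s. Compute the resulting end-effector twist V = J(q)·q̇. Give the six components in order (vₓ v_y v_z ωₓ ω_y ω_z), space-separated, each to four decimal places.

o_n = [-1.1349, 0.9089, 0.1548]
J₁: ẑ×o_n = [-0.9089, -1.1349, 0.0000], ω = ẑ
J2: z=[0.0000, 0.0000, 1.0000] o=[-0.0682, 0.4852, 0.4500] → [-0.4236, -1.0667, 0.0000, 0.0000, 0.0000, 1.0000]
J3: z=[0.0000, 0.0000, 1.0000] o=[-0.7091, 0.8552, 0.5000] → [-0.0536, -0.4259, 0.0000, 0.0000, 0.0000, 1.0000]
J4: z=[0.4540, 0.8910, 0.0000] o=[-0.9853, 0.9960, 0.5000] → [-0.3075, 0.1567, 0.0938, 0.4540, 0.8910, 0.0000]
J5: z=[0.6826, -0.3478, -0.6428] o=[-0.7791, 0.8909, 0.7758] → [0.2275, 0.6525, -0.1115, 0.6826, -0.3478, -0.6428]
V = J·q̇ = [-0.2084, -0.0393, -0.1904, 0.2444, -1.1301, -0.7452]

-0.2084 -0.0393 -0.1904 0.2444 -1.1301 -0.7452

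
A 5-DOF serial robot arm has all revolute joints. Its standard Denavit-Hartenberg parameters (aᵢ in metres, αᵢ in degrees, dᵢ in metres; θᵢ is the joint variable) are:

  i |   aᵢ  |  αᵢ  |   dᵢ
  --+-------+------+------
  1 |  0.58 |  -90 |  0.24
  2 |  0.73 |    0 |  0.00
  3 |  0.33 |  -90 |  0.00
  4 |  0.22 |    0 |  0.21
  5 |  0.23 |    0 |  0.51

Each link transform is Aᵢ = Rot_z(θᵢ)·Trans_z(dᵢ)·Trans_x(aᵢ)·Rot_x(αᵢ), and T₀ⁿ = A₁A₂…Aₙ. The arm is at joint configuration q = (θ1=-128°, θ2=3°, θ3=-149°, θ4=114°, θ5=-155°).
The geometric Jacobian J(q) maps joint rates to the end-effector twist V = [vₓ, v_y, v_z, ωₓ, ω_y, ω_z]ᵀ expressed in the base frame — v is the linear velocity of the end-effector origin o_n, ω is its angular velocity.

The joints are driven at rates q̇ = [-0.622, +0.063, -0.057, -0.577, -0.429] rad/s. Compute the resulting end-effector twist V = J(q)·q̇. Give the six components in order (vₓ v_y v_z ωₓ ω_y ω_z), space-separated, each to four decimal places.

o_n = [-0.8819, -1.0474, 1.0303]
J₁: ẑ×o_n = [1.0474, -0.8819, 0.0000], ω = ẑ
J2: z=[0.7880, -0.6157, 0.0000] o=[-0.3571, -0.4570, 0.2400] → [-0.4865, -0.6227, -0.7883, 0.7880, -0.6157, 0.0000]
J3: z=[0.7880, -0.6157, 0.0000] o=[-0.8059, -1.0315, 0.2018] → [-0.5101, -0.6528, -0.0593, 0.7880, -0.6157, 0.0000]
J4: z=[-0.3443, -0.4407, 0.8290] o=[-0.6375, -0.8159, 0.3863] → [-0.0918, 0.0191, -0.0280, -0.3443, -0.4407, 0.8290]
J5: z=[-0.3443, -0.4407, 0.8290] o=[-0.9138, -0.8432, 0.5104] → [-0.0598, 0.2054, 0.0844, -0.3443, -0.4407, 0.8290]
V = J·q̇ = [-0.5744, 0.4474, -0.0663, 0.3511, 0.4396, -1.4560]

-0.5744 0.4474 -0.0663 0.3511 0.4396 -1.4560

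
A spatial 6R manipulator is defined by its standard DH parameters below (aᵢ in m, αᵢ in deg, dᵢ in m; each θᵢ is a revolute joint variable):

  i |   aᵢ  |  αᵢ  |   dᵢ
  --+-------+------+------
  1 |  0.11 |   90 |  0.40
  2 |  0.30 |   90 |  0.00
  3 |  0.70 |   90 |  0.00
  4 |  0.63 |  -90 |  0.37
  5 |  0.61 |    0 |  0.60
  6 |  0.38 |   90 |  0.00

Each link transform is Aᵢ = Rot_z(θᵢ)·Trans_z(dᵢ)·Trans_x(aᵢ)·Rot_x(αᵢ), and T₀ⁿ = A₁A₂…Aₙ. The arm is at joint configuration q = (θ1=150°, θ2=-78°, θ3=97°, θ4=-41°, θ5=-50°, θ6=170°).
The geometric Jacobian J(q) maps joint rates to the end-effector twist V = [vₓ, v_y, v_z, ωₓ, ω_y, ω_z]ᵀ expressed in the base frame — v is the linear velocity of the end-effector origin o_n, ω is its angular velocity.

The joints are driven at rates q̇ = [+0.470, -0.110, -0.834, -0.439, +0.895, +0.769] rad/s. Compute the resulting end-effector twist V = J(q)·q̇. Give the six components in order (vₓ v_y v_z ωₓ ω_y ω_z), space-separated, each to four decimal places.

-1.5079 0.2471 -1.3753 0.9198 0.5313 0.9386

o_n = [0.6042, 1.6958, -0.1622]
J₁: ẑ×o_n = [-1.6958, 0.6042, 0.0000], ω = ẑ
J2: z=[0.5000, 0.8660, 0.0000] o=[-0.0953, 0.0550, 0.4000] → [-0.4869, 0.2811, 0.2147, 0.5000, 0.8660, 0.0000]
J3: z=[0.8471, -0.4891, -0.2079] o=[-0.1493, 0.0862, 0.1066] → [0.4661, 0.0710, 1.7320, 0.8471, -0.4891, -0.2079]
J4: z=[-0.1178, 0.2087, -0.9709] o=[0.2135, 0.6790, 0.1900] → [0.9137, -0.4208, -0.2013, -0.1178, 0.2087, -0.9709]
J5: z=[0.9793, 0.1865, -0.0787] o=[0.0662, 1.3611, -0.0266] → [0.0010, 0.0905, 0.2275, 0.9793, 0.1865, -0.0787]
J6: z=[0.9793, 0.1865, -0.0787] o=[0.5341, 1.9469, -0.4387] → [0.0318, -0.2763, -0.2590, 0.9793, 0.1865, -0.0787]
V = J·q̇ = [-1.5079, 0.2471, -1.3753, 0.9198, 0.5313, 0.9386]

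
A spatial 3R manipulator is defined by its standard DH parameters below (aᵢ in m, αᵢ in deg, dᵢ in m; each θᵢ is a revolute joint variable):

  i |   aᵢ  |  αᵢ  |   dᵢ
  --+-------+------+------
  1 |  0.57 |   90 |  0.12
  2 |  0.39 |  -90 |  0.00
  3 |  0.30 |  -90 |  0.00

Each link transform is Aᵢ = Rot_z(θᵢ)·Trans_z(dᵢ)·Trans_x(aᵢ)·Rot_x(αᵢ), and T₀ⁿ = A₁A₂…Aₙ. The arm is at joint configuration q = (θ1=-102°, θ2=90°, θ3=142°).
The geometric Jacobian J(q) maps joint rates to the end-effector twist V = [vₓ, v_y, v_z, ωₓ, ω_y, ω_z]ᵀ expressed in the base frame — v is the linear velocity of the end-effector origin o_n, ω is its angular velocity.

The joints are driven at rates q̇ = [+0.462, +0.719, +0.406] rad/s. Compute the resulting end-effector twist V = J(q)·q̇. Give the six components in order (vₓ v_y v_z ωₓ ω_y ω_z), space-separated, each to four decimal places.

o_n = [0.0622, -0.5959, 0.2736]
J₁: ẑ×o_n = [0.5959, 0.0622, -0.0000], ω = ẑ
J2: z=[-0.9781, 0.2079, 0.0000] o=[-0.1185, -0.5575, 0.1200] → [0.0319, 0.1502, -0.0000, -0.9781, 0.2079, 0.0000]
J3: z=[0.2079, 0.9781, 0.0000] o=[-0.1185, -0.5575, 0.5100] → [-0.2312, 0.0492, -0.1847, 0.2079, 0.9781, 0.0000]
V = J·q̇ = [0.2044, 0.1567, -0.0750, -0.6189, 0.5466, 0.4620]

0.2044 0.1567 -0.0750 -0.6189 0.5466 0.4620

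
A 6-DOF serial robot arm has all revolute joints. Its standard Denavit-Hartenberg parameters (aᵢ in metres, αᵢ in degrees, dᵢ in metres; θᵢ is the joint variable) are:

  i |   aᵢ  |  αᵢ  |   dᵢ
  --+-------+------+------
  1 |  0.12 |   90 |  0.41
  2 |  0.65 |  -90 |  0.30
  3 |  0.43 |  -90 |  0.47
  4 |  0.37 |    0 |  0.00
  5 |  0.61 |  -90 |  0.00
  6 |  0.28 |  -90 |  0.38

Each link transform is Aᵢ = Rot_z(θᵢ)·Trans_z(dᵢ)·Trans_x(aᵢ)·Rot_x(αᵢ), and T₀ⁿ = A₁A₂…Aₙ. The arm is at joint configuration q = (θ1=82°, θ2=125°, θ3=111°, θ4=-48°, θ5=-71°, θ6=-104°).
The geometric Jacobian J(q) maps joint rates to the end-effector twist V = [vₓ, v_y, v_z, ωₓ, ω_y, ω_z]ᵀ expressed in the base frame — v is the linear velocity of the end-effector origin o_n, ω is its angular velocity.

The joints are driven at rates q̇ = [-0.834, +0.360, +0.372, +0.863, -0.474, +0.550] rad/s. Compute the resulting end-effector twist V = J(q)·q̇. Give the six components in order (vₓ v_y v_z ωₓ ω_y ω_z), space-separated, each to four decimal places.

o_n = [-0.4507, -1.0509, -0.2896]
J₁: ẑ×o_n = [1.0509, -0.4507, 0.0000], ω = ẑ
J2: z=[0.9903, -0.1392, 0.0000] o=[0.0167, 0.1188, 0.4100] → [0.0974, 0.6928, -1.2234, 0.9903, -0.1392, 0.0000]
J3: z=[-0.1140, -0.8112, -0.5736] o=[0.2619, -0.2921, 0.9424] → [0.5642, 0.2683, -0.4915, -0.1140, -0.8112, -0.5736]
J4: z=[0.4294, 0.4804, -0.7647] o=[-0.1769, -0.5300, 0.5466] → [-0.8001, 0.5685, -0.0922, 0.4294, 0.4804, -0.7647]
J5: z=[0.4294, 0.4804, -0.7647] o=[-0.4301, -0.6705, 0.3162] → [-0.5820, 0.2759, -0.1535, 0.4294, 0.4804, -0.7647]
J6: z=[-0.8388, -0.1016, -0.5348] o=[-0.2259, -1.2019, 0.0970] → [0.1200, -0.2041, -0.1494, -0.8388, -0.1016, -0.5348]
V = J·q̇ = [-0.9802, 0.9726, -0.7123, 0.0198, -0.2209, -1.6390]

-0.9802 0.9726 -0.7123 0.0198 -0.2209 -1.6390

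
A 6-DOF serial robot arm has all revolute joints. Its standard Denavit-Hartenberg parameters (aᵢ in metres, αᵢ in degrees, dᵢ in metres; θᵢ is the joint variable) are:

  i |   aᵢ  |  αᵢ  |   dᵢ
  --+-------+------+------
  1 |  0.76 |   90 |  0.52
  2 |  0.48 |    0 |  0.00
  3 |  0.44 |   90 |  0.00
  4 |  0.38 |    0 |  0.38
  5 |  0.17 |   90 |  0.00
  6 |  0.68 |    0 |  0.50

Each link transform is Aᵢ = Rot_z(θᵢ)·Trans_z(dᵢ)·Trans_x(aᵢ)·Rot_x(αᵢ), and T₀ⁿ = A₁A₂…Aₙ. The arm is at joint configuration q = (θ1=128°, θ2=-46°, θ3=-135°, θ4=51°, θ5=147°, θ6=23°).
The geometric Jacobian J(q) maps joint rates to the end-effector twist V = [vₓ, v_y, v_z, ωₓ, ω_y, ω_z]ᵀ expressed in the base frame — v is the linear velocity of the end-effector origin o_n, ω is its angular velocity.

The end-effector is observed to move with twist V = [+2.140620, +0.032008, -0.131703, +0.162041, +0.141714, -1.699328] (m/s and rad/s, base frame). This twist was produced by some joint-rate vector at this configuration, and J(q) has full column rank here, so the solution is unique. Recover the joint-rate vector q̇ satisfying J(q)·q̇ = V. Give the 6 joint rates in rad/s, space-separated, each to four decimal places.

o_n = [-0.4095, 1.3767, 0.8163]
J₁: ẑ×o_n = [-1.3767, -0.4095, 0.0000], ω = ẑ
J2: z=[0.7880, 0.6157, 0.0000] o=[-0.4679, 0.5989, 0.5200] → [0.1824, -0.2335, 0.5770, 0.7880, 0.6157, 0.0000]
J3: z=[0.7880, 0.6157, 0.0000] o=[-0.6732, 0.8616, 0.1747] → [0.3950, -0.5055, 0.2436, 0.7880, 0.6157, 0.0000]
J4: z=[-0.0107, 0.0138, 0.9998] o=[-0.4023, 0.5150, 0.1824] → [-0.8529, -0.0004, -0.0092, -0.0107, 0.0138, 0.9998]
J5: z=[-0.0107, 0.0138, 0.9998] o=[-0.0265, 0.5136, 0.5665] → [-0.8596, -0.3803, -0.0040, -0.0107, 0.0138, 0.9998]
J6: z=[0.5592, 0.8290, -0.0054] o=[-0.1674, 0.6086, 0.5637] → [0.2135, -0.1399, 0.6303, 0.5592, 0.8290, -0.0054]
q̇ = J⁺·V = [-0.9120, -0.6760, 0.8120, -0.9910, 0.2040, 0.0830]

-0.9120 -0.6760 0.8120 -0.9910 0.2040 0.0830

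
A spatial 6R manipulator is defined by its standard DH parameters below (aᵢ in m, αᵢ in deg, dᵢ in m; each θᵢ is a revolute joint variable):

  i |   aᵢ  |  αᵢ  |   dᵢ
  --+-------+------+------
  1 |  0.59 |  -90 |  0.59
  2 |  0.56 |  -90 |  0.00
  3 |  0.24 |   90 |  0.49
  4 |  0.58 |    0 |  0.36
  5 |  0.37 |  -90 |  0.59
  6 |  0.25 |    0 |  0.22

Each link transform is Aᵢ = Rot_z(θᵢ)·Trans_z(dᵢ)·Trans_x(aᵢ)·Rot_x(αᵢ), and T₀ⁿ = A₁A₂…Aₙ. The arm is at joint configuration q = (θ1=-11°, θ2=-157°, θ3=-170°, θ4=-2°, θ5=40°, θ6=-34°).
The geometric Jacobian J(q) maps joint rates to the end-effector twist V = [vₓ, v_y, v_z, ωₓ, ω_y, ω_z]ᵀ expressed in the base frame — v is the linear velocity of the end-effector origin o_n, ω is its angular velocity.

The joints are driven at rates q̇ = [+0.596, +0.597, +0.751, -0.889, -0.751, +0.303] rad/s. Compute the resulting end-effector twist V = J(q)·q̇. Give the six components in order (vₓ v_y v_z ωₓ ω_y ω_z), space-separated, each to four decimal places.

o_n = [1.4737, -1.1783, 1.2157]
J₁: ẑ×o_n = [1.1783, 1.4737, -0.0000], ω = ẑ
J2: z=[0.1908, 0.9816, 0.0000] o=[0.5792, -0.1126, 0.5900] → [0.6142, -0.1194, -1.0815, 0.1908, 0.9816, 0.0000]
J3: z=[0.3836, -0.0746, 0.9205] o=[0.0731, -0.0142, 0.8088] → [1.0412, 1.1332, -0.3421, 0.3836, -0.0746, 0.9205]
J4: z=[-0.0310, -0.9972, -0.0678] o=[0.4826, -0.0514, 1.1675] → [-0.1245, -0.0658, 1.0233, -0.0310, -0.9972, -0.0678]
J5: z=[-0.0310, -0.9972, -0.0678] o=[0.9987, -0.4103, 0.9014] → [-0.3655, -0.0225, 0.4975, -0.0310, -0.9972, -0.0678]
J6: z=[-0.2660, -0.0572, 0.9623] o=[1.3369, -1.0164, 0.9589] → [0.1411, 0.2000, 0.0509, -0.2660, -0.0572, 0.9623]
V = J·q̇ = [2.2788, 1.7940, -2.1704, 0.3722, 2.1481, 1.6901]

2.2788 1.7940 -2.1704 0.3722 2.1481 1.6901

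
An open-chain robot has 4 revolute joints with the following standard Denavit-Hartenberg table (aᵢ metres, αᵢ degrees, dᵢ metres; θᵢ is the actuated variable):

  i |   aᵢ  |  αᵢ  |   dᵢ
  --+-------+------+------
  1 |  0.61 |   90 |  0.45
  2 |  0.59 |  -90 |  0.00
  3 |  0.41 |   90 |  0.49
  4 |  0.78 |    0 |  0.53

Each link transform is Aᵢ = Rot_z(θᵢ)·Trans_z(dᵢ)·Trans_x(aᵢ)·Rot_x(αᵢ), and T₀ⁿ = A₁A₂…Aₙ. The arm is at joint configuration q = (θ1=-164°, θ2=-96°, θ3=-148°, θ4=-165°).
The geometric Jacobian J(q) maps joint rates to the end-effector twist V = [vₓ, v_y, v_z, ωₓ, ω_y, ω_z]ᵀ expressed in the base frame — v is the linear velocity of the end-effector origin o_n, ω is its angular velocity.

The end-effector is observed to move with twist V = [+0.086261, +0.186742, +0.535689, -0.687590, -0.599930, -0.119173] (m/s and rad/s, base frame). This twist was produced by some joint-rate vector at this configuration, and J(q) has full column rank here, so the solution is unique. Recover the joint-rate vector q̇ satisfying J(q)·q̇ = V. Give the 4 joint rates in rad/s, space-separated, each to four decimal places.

-0.1650 -0.1760 0.8170 0.2490

o_n = [-0.6274, -0.8368, -0.1772]
J₁: ẑ×o_n = [0.8368, -0.6274, 0.0000], ω = ẑ
J2: z=[-0.2756, 0.9613, 0.0000] o=[-0.5864, -0.1681, 0.4500] → [-0.6029, -0.1729, 0.2238, -0.2756, 0.9613, 0.0000]
J3: z=[-0.9560, -0.2741, -0.1045] o=[-0.5271, -0.1511, -0.1368] → [-0.0606, -0.0282, 0.6280, -0.9560, -0.2741, -0.1045]
J4: z=[0.1805, -0.8305, 0.5270] o=[-1.0903, -0.0866, 0.1578] → [0.6736, 0.3044, 0.2490, 0.1805, -0.8305, 0.5270]
q̇ = J⁺·V = [-0.1650, -0.1760, 0.8170, 0.2490]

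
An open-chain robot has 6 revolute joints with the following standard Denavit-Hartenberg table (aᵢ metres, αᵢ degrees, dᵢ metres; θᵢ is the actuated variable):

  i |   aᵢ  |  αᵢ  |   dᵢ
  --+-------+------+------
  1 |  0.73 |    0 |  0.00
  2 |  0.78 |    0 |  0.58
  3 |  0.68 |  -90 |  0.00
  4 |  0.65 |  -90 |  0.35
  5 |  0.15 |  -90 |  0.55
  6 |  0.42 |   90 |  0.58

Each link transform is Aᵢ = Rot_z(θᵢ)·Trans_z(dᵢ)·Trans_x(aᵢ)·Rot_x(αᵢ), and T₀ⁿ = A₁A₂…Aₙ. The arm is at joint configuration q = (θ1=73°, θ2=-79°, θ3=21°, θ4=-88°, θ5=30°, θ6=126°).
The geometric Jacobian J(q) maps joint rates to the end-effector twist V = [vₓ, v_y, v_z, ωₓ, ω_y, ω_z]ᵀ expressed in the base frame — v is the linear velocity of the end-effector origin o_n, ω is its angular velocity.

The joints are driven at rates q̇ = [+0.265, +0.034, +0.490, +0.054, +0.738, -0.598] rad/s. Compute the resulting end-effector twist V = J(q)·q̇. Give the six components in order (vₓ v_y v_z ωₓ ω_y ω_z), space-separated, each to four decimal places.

o_n = [1.8851, 0.7491, 0.8486]
J₁: ẑ×o_n = [-0.7491, 1.8851, 0.0000], ω = ẑ
J2: z=[0.0000, 0.0000, 1.0000] o=[0.2134, 0.6981, 0.0000] → [-0.0510, 1.6717, 0.0000, 0.0000, 0.0000, 1.0000]
J3: z=[0.0000, 0.0000, 1.0000] o=[0.9892, 0.6166, 0.5800] → [-0.1325, 0.8959, 0.0000, 0.0000, 0.0000, 1.0000]
J4: z=[-0.2588, 0.9659, 0.0000] o=[1.6460, 0.7926, 0.5800] → [0.2595, 0.0695, -0.2197, -0.2588, 0.9659, 0.0000]
J5: z=[0.9653, 0.2587, -0.0349] o=[1.5773, 1.1365, 1.2296] → [-0.1121, 0.3571, -0.4536, 0.9653, 0.2587, -0.0349]
J6: z=[0.2073, -0.8410, -0.4997] o=[2.1320, 1.2075, 1.3402] → [0.1844, 0.2253, -0.3027, 0.2073, -0.8410, -0.4997]
V = J·q̇ = [-0.4442, 1.1279, -0.1656, 0.5745, 0.7460, 1.0621]

-0.4442 1.1279 -0.1656 0.5745 0.7460 1.0621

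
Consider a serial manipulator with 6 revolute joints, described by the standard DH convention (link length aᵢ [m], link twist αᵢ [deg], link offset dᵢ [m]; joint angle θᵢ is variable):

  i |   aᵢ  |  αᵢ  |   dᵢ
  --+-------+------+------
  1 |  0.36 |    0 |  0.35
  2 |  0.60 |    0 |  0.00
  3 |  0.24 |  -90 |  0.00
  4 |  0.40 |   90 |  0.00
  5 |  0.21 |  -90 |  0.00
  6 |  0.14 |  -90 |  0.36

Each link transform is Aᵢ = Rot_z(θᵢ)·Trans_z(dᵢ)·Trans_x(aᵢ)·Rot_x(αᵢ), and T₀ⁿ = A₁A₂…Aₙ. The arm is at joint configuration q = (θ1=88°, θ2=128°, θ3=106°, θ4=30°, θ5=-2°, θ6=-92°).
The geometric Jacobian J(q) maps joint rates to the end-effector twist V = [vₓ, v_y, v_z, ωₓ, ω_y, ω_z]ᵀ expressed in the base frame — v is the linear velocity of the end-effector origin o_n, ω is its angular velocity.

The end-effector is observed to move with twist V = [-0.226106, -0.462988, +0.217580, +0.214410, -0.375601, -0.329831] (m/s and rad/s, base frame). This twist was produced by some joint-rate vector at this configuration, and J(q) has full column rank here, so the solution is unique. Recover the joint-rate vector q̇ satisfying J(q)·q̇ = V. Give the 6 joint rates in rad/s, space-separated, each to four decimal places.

-0.6100 0.2550 -0.6710 -0.1210 0.8030 -0.0430

o_n = [0.4099, -0.2351, 0.1624]
J₁: ẑ×o_n = [0.2351, 0.4099, -0.0000], ω = ẑ
J2: z=[0.0000, 0.0000, 1.0000] o=[0.0126, 0.3598, 0.3500] → [0.5949, 0.3974, -0.0000, 0.0000, 0.0000, 1.0000]
J3: z=[0.0000, 0.0000, 1.0000] o=[-0.4728, 0.0071, 0.3500] → [0.2422, 0.8828, -0.0000, 0.0000, 0.0000, 1.0000]
J4: z=[0.6157, 0.7880, 0.0000] o=[-0.2837, -0.1406, 0.3500] → [-0.1478, 0.1155, -0.6048, 0.6157, 0.7880, 0.0000]
J5: z=[0.3940, -0.3078, 0.8660] o=[-0.0107, -0.3539, 0.1500] → [-0.1067, 0.3594, 0.1763, 0.3940, -0.3078, 0.8660]
J6: z=[0.6391, 0.7689, -0.0174] o=[0.1280, -0.4716, 0.0451] → [0.0943, -0.0799, -0.0657, 0.6391, 0.7689, -0.0174]
q̇ = J⁺·V = [-0.6100, 0.2550, -0.6710, -0.1210, 0.8030, -0.0430]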